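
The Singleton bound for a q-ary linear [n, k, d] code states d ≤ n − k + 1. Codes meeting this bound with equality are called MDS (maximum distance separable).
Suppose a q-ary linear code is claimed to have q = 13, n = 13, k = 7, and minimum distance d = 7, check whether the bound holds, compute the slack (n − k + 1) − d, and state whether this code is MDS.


Singleton RHS = n − k + 1 = 7, slack = 0, bound satisfied, MDS.

Singleton bound: d ≤ n − k + 1.
Here n = 13, k = 7, so n − k + 1 = 7.
Given d = 7, check d ≤ 7: YES.
Slack = (n − k + 1) − d = 0.
The code is MDS (slack = 0).
Description: the claimed parameters are [13, 7, 7]_13; such a code would be MDS (meets Singleton bound).


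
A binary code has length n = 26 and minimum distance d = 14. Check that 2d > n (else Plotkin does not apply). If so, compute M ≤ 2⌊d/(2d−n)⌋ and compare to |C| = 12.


Plotkin bound M ≤ 14; given |C| = 12 ≤ bound (satisfied).

Check applicability: 2d = 28, n = 26.
2d − n = 2 > 0, so Plotkin applies.
Compute d/(2d−n) = 14/2 ≈ 7.0000.
⌊d/(2d−n)⌋ = 7.
Plotkin bound: M ≤ 2·7 = 14.
Given |C| = 12, check: satisfied.
This |C| is below the Plotkin bound.


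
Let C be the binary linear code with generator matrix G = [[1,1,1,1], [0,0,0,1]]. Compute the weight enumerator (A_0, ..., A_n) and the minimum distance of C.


Weight distribution: A_0 = 1, A_1 = 1, A_3 = 1, A_4 = 1. Minimum distance d = 1.

Enumerate all 2^2 = 4 messages m ∈ F_2^2.
For each, compute codeword c = mG in F_2^4, then tally its weight.
  m = 00 → c = 0000, weight = 0.
  m = 10 → c = 1111, weight = 4.
  m = 01 → c = 0001, weight = 1.
  m = 11 → c = 1110, weight = 3.
Tally weights:
  weight 0: 1 codewords.
  weight 1: 1 codewords.
  weight 3: 1 codewords.
  weight 4: 1 codewords.
Minimum distance d = smallest w > 0 with A_w > 0 = 1.
Sanity: Σ A_w = 4 = 2^2 = 4 ✓.


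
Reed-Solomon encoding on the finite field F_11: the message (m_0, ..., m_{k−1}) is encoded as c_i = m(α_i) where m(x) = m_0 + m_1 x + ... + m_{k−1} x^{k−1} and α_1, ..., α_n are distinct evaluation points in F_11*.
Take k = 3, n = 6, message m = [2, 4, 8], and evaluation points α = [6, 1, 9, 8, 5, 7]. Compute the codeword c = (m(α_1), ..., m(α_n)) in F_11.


c = [6, 3, 4, 7, 2, 4]

Message polynomial: m(x) = 2 + 4·x + 8·x^2 (mod 11).
For each evaluation point α_i, compute m(α_i) mod 11:
  α_1 = 6: Horner steps 8 → 8 → 6, so m(6) = 6.
  α_2 = 1: Horner steps 8 → 1 → 3, so m(1) = 3.
  α_3 = 9: Horner steps 8 → 10 → 4, so m(9) = 4.
  α_4 = 8: Horner steps 8 → 2 → 7, so m(8) = 7.
  α_5 = 5: Horner steps 8 → 0 → 2, so m(5) = 2.
  α_6 = 7: Horner steps 8 → 5 → 4, so m(7) = 4.
Codeword c = [6, 3, 4, 7, 2, 4] ∈ F_11^6.


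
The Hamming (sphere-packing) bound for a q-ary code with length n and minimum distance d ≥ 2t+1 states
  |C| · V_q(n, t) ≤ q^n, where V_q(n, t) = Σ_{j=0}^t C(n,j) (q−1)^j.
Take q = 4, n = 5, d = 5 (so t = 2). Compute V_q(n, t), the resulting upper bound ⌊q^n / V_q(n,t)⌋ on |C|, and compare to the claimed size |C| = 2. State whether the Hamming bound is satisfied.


V_q(n, t) = 106, q^n = 1024, Hamming bound = 9, |C| = 2 ≤ bound (satisfied).

Step 1: Compute V_q(n, t) = Σ_{j=0}^2 C(n, j) (q−1)^j.
  j = 0: C(5,0)·(3)^0 = 1·1 = 1.
  j = 1: C(5,1)·(3)^1 = 5·3 = 15.
  j = 2: C(5,2)·(3)^2 = 10·9 = 90.
  V_q(n, t) = 1 + 15 + 90 = 106.
Step 2: q^n = 4^5 = 1024.
Step 3: Hamming bound ⌊q^n / V_q(n,t)⌋ = ⌊1024/106⌋ = 9.
Step 4: Compare |C| = 2 to 9: satisfied.
The claimed |C| lies below the Hamming bound.


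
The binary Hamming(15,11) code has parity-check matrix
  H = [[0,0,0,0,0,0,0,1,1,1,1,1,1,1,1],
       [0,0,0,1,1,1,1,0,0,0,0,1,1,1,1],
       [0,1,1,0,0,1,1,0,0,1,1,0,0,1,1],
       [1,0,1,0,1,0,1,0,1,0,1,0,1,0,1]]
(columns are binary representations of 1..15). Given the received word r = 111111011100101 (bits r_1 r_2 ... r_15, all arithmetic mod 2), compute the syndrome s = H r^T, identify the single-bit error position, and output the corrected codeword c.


s = (1, 1, 1, 0)^T, error position = 14, corrected codeword c = 111111011100111

Compute s = H r^T mod 2 one row at a time:
  s_1 = 1 + 1 + 1 + 0 + 0 + 1 + 0 + 1 = 5 ≡ 1 (mod 2).
  s_2 = 1 + 1 + 1 + 0 + 0 + 1 + 0 + 1 = 5 ≡ 1 (mod 2).
  s_3 = 1 + 1 + 1 + 0 + 1 + 0 + 0 + 1 = 5 ≡ 1 (mod 2).
  s_4 = 1 + 1 + 1 + 0 + 1 + 0 + 1 + 1 = 6 ≡ 0 (mod 2).
s = (1, 1, 1, 0)^T — this equals column 14 of H (binary 1110), so error is at position 14.
Correct: flip bit 14 of r = 111111011100101 to get c = 111111011100111.


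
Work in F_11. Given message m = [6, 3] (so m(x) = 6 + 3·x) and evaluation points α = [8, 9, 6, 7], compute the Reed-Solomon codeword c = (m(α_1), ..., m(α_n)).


c = [8, 0, 2, 5]

Message polynomial: m(x) = 6 + 3·x (mod 11).
For each evaluation point α_i, compute m(α_i) mod 11:
  α_1 = 8: Horner steps 3 → 8, so m(8) = 8.
  α_2 = 9: Horner steps 3 → 0, so m(9) = 0.
  α_3 = 6: Horner steps 3 → 2, so m(6) = 2.
  α_4 = 7: Horner steps 3 → 5, so m(7) = 5.
Codeword c = [8, 0, 2, 5] ∈ F_11^4.


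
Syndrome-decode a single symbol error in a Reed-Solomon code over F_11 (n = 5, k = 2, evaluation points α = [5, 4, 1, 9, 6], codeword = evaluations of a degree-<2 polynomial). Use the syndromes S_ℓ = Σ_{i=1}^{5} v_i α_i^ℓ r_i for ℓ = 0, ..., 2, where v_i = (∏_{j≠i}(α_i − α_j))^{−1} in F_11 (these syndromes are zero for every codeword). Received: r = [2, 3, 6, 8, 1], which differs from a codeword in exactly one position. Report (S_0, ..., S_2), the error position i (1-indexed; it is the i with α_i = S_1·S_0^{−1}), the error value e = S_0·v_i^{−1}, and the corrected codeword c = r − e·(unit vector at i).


S = (3, 5, 1), error at position 4, error magnitude e = 10, c = [2, 3, 6, 9, 1].

Step 1: column multipliers v_i = (∏_{j≠i}(α_i − α_j))^{−1} mod 11.
  i = 1 (α = 5): (5−4)(5−1)(5−9)(5−6) = 1·4·(−4)·(−1) = 16 ≡ 5, so v_1 = 5^{−1} = 9 (mod 11).
  i = 2 (α = 4): (4−5)(4−1)(4−9)(4−6) = (−1)·3·(−5)·(−2) = −30 ≡ 3, so v_2 = 3^{−1} = 4 (mod 11).
  i = 3 (α = 1): (1−5)(1−4)(1−9)(1−6) = (−4)·(−3)·(−8)·(−5) = 480 ≡ 7, so v_3 = 7^{−1} = 8 (mod 11).
  i = 4 (α = 9): (9−5)(9−4)(9−1)(9−6) = 4·5·8·3 = 480 ≡ 7, so v_4 = 7^{−1} = 8 (mod 11).
  i = 5 (α = 6): (6−5)(6−4)(6−1)(6−9) = 1·2·5·(−3) = −30 ≡ 3, so v_5 = 3^{−1} = 4 (mod 11).
  v = [9, 4, 8, 8, 4].
Step 2: syndromes of r = [2, 3, 6, 8, 1] (all sums mod 11).
  S_0 = Σ v_i r_i = 9·2 + 4·3 + 8·6 + 8·8 + 4·1 = 146 ≡ 3.
  S_1 = Σ v_i α_i r_i = 9·5·2 + 4·4·3 + 8·1·6 + 8·9·8 + 4·6·1 = 786 ≡ 5.
  α_i^2 mod 11 = [3, 5, 1, 4, 3].
  S_2 = Σ v_i α_i^2 r_i = 9·3·2 + 4·5·3 + 8·1·6 + 8·4·8 + 4·3·1 = 430 ≡ 1.
  S = (3, 5, 1) ≠ 0, so r is not a codeword (an error is present).
Step 3: locate the error. For a single error e at position i, S_ℓ = v_i·e·α_i^ℓ, so α_err = S_1/S_0.
  S_0^{−1} = 3^{−1} = 4 (mod 11), so α_err = 5·4 = 20 ≡ 9 = α_4. Error position i = 4.
  Consistency check: S_2/S_1 = 1·9 = 9 ≡ 9 = α_err ✓ (single-error assumption holds).
Step 4: error magnitude e = S_0/v_4 = S_0·∏_{j≠4}(α_4 − α_j) = 3·7 = 21 ≡ 10 (mod 11).
Step 5: correct position 4: c_4 = r_4 − e = 8 − 10 ≡ 9 (mod 11). Hence c = [2, 3, 6, 9, 1].
  Check: interpolating c through the α_i gives m(x) = 7 + 10·x (degree < 2) with m(α_i) = c_i for every i, so c is indeed a codeword.


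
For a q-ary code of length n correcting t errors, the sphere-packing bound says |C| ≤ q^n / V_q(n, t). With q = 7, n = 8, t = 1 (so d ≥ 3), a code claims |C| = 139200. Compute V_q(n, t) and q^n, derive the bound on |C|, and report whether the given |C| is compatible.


V_q(n, t) = 49, q^n = 5764801, Hamming bound = 117649, |C| = 139200 > bound (violated).

Step 1: Compute V_q(n, t) = Σ_{j=0}^1 C(n, j) (q−1)^j.
  j = 0: C(8,0)·(6)^0 = 1·1 = 1.
  j = 1: C(8,1)·(6)^1 = 8·6 = 48.
  V_q(n, t) = 1 + 48 = 49.
Step 2: q^n = 7^8 = 5764801.
Step 3: Hamming bound ⌊q^n / V_q(n,t)⌋ = ⌊5764801/49⌋ = 117649.
Step 4: Compare |C| = 139200 to 117649: violated.
The claimed |C| lies above the Hamming bound, so no 7-ary code of length 8 with d ≥ 3 can have 139200 codewords.


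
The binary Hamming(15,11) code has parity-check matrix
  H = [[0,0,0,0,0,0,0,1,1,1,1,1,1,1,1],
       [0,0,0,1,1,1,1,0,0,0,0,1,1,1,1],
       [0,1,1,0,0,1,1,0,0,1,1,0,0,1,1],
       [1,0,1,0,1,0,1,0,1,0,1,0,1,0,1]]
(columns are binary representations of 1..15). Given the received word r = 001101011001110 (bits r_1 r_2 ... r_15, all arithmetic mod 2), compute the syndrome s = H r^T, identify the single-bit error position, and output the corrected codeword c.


s = (1, 1, 1, 1)^T, error position = 15, corrected codeword c = 001101011001111

Compute s = H r^T mod 2 one row at a time:
  s_1 = 1 + 1 + 0 + 0 + 1 + 1 + 1 + 0 = 5 ≡ 1 (mod 2).
  s_2 = 1 + 0 + 1 + 0 + 1 + 1 + 1 + 0 = 5 ≡ 1 (mod 2).
  s_3 = 0 + 1 + 1 + 0 + 0 + 0 + 1 + 0 = 3 ≡ 1 (mod 2).
  s_4 = 0 + 1 + 0 + 0 + 1 + 0 + 1 + 0 = 3 ≡ 1 (mod 2).
s = (1, 1, 1, 1)^T — this equals column 15 of H (binary 1111), so error is at position 15.
Correct: flip bit 15 of r = 001101011001110 to get c = 001101011001111.


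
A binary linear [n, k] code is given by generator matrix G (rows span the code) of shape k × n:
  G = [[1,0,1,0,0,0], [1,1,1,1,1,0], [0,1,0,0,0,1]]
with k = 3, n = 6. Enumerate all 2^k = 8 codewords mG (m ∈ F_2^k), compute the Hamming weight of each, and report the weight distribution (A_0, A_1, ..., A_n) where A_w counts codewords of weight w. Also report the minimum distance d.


Weight distribution: A_0 = 1, A_2 = 2, A_3 = 2, A_4 = 1, A_5 = 2. Minimum distance d = 2.

Enumerate all 2^3 = 8 messages m ∈ F_2^3.
For each, compute codeword c = mG in F_2^6, then tally its weight.
  m = 000 → c = 000000, weight = 0.
  m = 100 → c = 101000, weight = 2.
  m = 010 → c = 111110, weight = 5.
  m = 110 → c = 010110, weight = 3.
  m = 001 → c = 010001, weight = 2.
  m = 101 → c = 111001, weight = 4.
  m = 011 → c = 101111, weight = 5.
  m = 111 → c = 000111, weight = 3.
Tally weights:
  weight 0: 1 codewords.
  weight 2: 2 codewords.
  weight 3: 2 codewords.
  weight 4: 1 codewords.
  weight 5: 2 codewords.
Minimum distance d = smallest w > 0 with A_w > 0 = 2.
Sanity: Σ A_w = 8 = 2^3 = 8 ✓.


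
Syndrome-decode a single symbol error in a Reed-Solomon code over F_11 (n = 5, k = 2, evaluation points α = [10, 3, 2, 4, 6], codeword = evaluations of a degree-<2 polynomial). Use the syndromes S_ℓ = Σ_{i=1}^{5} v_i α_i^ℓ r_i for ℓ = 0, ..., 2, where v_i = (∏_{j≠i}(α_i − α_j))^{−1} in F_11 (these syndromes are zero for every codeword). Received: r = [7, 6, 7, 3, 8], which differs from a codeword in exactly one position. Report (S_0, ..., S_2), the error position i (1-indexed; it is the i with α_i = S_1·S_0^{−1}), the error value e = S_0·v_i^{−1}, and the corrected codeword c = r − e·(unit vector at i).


S = (1, 2, 4), error at position 3, error magnitude e = 9, c = [7, 6, 9, 3, 8].

Step 1: column multipliers v_i = (∏_{j≠i}(α_i − α_j))^{−1} mod 11.
  i = 1 (α = 10): (10−3)(10−2)(10−4)(10−6) = 7·8·6·4 = 1344 ≡ 2, so v_1 = 2^{−1} = 6 (mod 11).
  i = 2 (α = 3): (3−10)(3−2)(3−4)(3−6) = (−7)·1·(−1)·(−3) = −21 ≡ 1, so v_2 = 1^{−1} = 1 (mod 11).
  i = 3 (α = 2): (2−10)(2−3)(2−4)(2−6) = (−8)·(−1)·(−2)·(−4) = 64 ≡ 9, so v_3 = 9^{−1} = 5 (mod 11).
  i = 4 (α = 4): (4−10)(4−3)(4−2)(4−6) = (−6)·1·2·(−2) = 24 ≡ 2, so v_4 = 2^{−1} = 6 (mod 11).
  i = 5 (α = 6): (6−10)(6−3)(6−2)(6−4) = (−4)·3·4·2 = −96 ≡ 3, so v_5 = 3^{−1} = 4 (mod 11).
  v = [6, 1, 5, 6, 4].
Step 2: syndromes of r = [7, 6, 7, 3, 8] (all sums mod 11).
  S_0 = Σ v_i r_i = 6·7 + 1·6 + 5·7 + 6·3 + 4·8 = 133 ≡ 1.
  S_1 = Σ v_i α_i r_i = 6·10·7 + 1·3·6 + 5·2·7 + 6·4·3 + 4·6·8 = 772 ≡ 2.
  α_i^2 mod 11 = [1, 9, 4, 5, 3].
  S_2 = Σ v_i α_i^2 r_i = 6·1·7 + 1·9·6 + 5·4·7 + 6·5·3 + 4·3·8 = 422 ≡ 4.
  S = (1, 2, 4) ≠ 0, so r is not a codeword (an error is present).
Step 3: locate the error. For a single error e at position i, S_ℓ = v_i·e·α_i^ℓ, so α_err = S_1/S_0.
  S_0^{−1} = 1^{−1} = 1 (mod 11), so α_err = 2·1 = 2 ≡ 2 = α_3. Error position i = 3.
  Consistency check: S_2/S_1 = 4·6 = 24 ≡ 2 = α_err ✓ (single-error assumption holds).
Step 4: error magnitude e = S_0/v_3 = S_0·∏_{j≠3}(α_3 − α_j) = 1·9 = 9 ≡ 9 (mod 11).
Step 5: correct position 3: c_3 = r_3 − e = 7 − 9 ≡ 9 (mod 11). Hence c = [7, 6, 9, 3, 8].
  Check: interpolating c through the α_i gives m(x) = 4 + 8·x (degree < 2) with m(α_i) = c_i for every i, so c is indeed a codeword.


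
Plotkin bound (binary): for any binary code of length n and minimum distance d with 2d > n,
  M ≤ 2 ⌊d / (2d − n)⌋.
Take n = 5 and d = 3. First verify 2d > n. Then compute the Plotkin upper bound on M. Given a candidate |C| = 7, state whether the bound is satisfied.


Plotkin bound M ≤ 6; given |C| = 7 > bound (violated).

Check applicability: 2d = 6, n = 5.
2d − n = 1 > 0, so Plotkin applies.
Compute d/(2d−n) = 3/1 ≈ 3.0000.
⌊d/(2d−n)⌋ = 3.
Plotkin bound: M ≤ 2·3 = 6.
Given |C| = 7, check: VIOLATED.
This |C| is above the Plotkin bound, so no binary code with n = 5, d = 3 and 7 codewords exists.


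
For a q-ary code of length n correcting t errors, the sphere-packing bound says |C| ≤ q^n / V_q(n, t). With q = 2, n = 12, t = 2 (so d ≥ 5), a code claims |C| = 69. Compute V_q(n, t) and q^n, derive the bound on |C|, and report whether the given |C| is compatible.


V_q(n, t) = 79, q^n = 4096, Hamming bound = 51, |C| = 69 > bound (violated).

Step 1: Compute V_q(n, t) = Σ_{j=0}^2 C(n, j) (q−1)^j.
  j = 0: C(12,0)·(1)^0 = 1·1 = 1.
  j = 1: C(12,1)·(1)^1 = 12·1 = 12.
  j = 2: C(12,2)·(1)^2 = 66·1 = 66.
  V_q(n, t) = 1 + 12 + 66 = 79.
Step 2: q^n = 2^12 = 4096.
Step 3: Hamming bound ⌊q^n / V_q(n,t)⌋ = ⌊4096/79⌋ = 51.
Step 4: Compare |C| = 69 to 51: violated.
The claimed |C| lies above the Hamming bound, so no 2-ary code of length 12 with d ≥ 5 can have 69 codewords.


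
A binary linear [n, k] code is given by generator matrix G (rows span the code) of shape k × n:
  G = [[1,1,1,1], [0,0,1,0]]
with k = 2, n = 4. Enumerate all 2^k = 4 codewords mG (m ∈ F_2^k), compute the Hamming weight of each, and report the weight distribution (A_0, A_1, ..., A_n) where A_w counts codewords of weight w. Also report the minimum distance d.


Weight distribution: A_0 = 1, A_1 = 1, A_3 = 1, A_4 = 1. Minimum distance d = 1.

Enumerate all 2^2 = 4 messages m ∈ F_2^2.
For each, compute codeword c = mG in F_2^4, then tally its weight.
  m = 00 → c = 0000, weight = 0.
  m = 10 → c = 1111, weight = 4.
  m = 01 → c = 0010, weight = 1.
  m = 11 → c = 1101, weight = 3.
Tally weights:
  weight 0: 1 codewords.
  weight 1: 1 codewords.
  weight 3: 1 codewords.
  weight 4: 1 codewords.
Minimum distance d = smallest w > 0 with A_w > 0 = 1.
Sanity: Σ A_w = 4 = 2^2 = 4 ✓.


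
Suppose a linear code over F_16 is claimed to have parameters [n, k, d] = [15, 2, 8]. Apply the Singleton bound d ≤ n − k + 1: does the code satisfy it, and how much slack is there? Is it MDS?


Singleton RHS = n − k + 1 = 14, slack = 6, bound satisfied, not MDS.

Singleton bound: d ≤ n − k + 1.
Here n = 15, k = 2, so n − k + 1 = 14.
Given d = 8, check d ≤ 14: YES.
Slack = (n − k + 1) − d = 6.
The code is NOT MDS (slack = 6 > 0).
Description: the claimed parameters are [15, 2, 8]_16; such a code would be non-MDS.


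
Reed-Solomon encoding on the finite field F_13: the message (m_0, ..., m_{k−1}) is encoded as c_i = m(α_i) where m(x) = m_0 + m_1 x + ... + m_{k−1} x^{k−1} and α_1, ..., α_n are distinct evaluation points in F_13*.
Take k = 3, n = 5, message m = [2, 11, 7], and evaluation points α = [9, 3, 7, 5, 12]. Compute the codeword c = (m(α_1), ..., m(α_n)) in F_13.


c = [5, 7, 6, 11, 11]

Message polynomial: m(x) = 2 + 11·x + 7·x^2 (mod 13).
For each evaluation point α_i, compute m(α_i) mod 13:
  α_1 = 9: Horner steps 7 → 9 → 5, so m(9) = 5.
  α_2 = 3: Horner steps 7 → 6 → 7, so m(3) = 7.
  α_3 = 7: Horner steps 7 → 8 → 6, so m(7) = 6.
  α_4 = 5: Horner steps 7 → 7 → 11, so m(5) = 11.
  α_5 = 12: Horner steps 7 → 4 → 11, so m(12) = 11.
Codeword c = [5, 7, 6, 11, 11] ∈ F_13^5.


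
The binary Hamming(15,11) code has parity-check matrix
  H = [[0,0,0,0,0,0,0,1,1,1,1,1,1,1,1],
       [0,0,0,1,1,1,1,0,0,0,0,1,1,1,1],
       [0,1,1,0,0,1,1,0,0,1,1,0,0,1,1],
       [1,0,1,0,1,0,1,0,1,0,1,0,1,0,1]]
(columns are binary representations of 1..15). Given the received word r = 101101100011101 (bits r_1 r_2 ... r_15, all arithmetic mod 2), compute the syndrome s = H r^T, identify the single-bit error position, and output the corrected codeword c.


s = (0, 0, 1, 0)^T, error position = 2, corrected codeword c = 111101100011101

Compute s = H r^T mod 2 one row at a time:
  s_1 = 0 + 0 + 0 + 1 + 1 + 1 + 0 + 1 = 4 ≡ 0 (mod 2).
  s_2 = 1 + 0 + 1 + 1 + 1 + 1 + 0 + 1 = 6 ≡ 0 (mod 2).
  s_3 = 0 + 1 + 1 + 1 + 0 + 1 + 0 + 1 = 5 ≡ 1 (mod 2).
  s_4 = 1 + 1 + 0 + 1 + 0 + 1 + 1 + 1 = 6 ≡ 0 (mod 2).
s = (0, 0, 1, 0)^T — this equals column 2 of H (binary 0010), so error is at position 2.
Correct: flip bit 2 of r = 101101100011101 to get c = 111101100011101.


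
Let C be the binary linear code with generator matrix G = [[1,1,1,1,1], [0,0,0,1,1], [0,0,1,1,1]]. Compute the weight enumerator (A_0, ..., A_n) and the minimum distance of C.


Weight distribution: A_0 = 1, A_1 = 1, A_2 = 2, A_3 = 2, A_4 = 1, A_5 = 1. Minimum distance d = 1.

Enumerate all 2^3 = 8 messages m ∈ F_2^3.
For each, compute codeword c = mG in F_2^5, then tally its weight.
  m = 000 → c = 00000, weight = 0.
  m = 100 → c = 11111, weight = 5.
  m = 010 → c = 00011, weight = 2.
  m = 110 → c = 11100, weight = 3.
  m = 001 → c = 00111, weight = 3.
  m = 101 → c = 11000, weight = 2.
  m = 011 → c = 00100, weight = 1.
  m = 111 → c = 11011, weight = 4.
Tally weights:
  weight 0: 1 codewords.
  weight 1: 1 codewords.
  weight 2: 2 codewords.
  weight 3: 2 codewords.
  weight 4: 1 codewords.
  weight 5: 1 codewords.
Minimum distance d = smallest w > 0 with A_w > 0 = 1.
Sanity: Σ A_w = 8 = 2^3 = 8 ✓.


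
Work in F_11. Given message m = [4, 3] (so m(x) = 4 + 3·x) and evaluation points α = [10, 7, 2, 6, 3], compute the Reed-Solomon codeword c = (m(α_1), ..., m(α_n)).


c = [1, 3, 10, 0, 2]

Message polynomial: m(x) = 4 + 3·x (mod 11).
For each evaluation point α_i, compute m(α_i) mod 11:
  α_1 = 10: Horner steps 3 → 1, so m(10) = 1.
  α_2 = 7: Horner steps 3 → 3, so m(7) = 3.
  α_3 = 2: Horner steps 3 → 10, so m(2) = 10.
  α_4 = 6: Horner steps 3 → 0, so m(6) = 0.
  α_5 = 3: Horner steps 3 → 2, so m(3) = 2.
Codeword c = [1, 3, 10, 0, 2] ∈ F_11^5.


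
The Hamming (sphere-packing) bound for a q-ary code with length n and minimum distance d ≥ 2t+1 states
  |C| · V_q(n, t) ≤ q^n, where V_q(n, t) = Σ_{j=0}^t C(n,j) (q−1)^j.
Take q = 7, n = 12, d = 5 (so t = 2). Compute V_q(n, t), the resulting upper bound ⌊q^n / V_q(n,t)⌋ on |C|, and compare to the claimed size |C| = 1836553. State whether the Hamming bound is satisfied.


V_q(n, t) = 2449, q^n = 13841287201, Hamming bound = 5651811, |C| = 1836553 ≤ bound (satisfied).

Step 1: Compute V_q(n, t) = Σ_{j=0}^2 C(n, j) (q−1)^j.
  j = 0: C(12,0)·(6)^0 = 1·1 = 1.
  j = 1: C(12,1)·(6)^1 = 12·6 = 72.
  j = 2: C(12,2)·(6)^2 = 66·36 = 2376.
  V_q(n, t) = 1 + 72 + 2376 = 2449.
Step 2: q^n = 7^12 = 13841287201.
Step 3: Hamming bound ⌊q^n / V_q(n,t)⌋ = ⌊13841287201/2449⌋ = 5651811.
Step 4: Compare |C| = 1836553 to 5651811: satisfied.
The claimed |C| lies below the Hamming bound.


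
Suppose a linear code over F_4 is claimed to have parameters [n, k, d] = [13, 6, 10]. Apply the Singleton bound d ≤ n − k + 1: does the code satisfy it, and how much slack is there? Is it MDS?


Singleton RHS = n − k + 1 = 8, slack = -2, bound violated (no such code; not MDS).

Singleton bound: d ≤ n − k + 1.
Here n = 13, k = 6, so n − k + 1 = 8.
Given d = 10, check d ≤ 8: NO.
Slack = (n − k + 1) − d = -2.
The slack is negative: d = 10 exceeds n − k + 1 = 8 by 2, so the Singleton bound is violated and no linear [13, 6, 10]_4 code can exist. In particular it is not MDS (MDS requires d = n − k + 1 exactly).
Description: the claimed parameters are [13, 6, 10]_4; such a code would be impossible (violates the Singleton bound).


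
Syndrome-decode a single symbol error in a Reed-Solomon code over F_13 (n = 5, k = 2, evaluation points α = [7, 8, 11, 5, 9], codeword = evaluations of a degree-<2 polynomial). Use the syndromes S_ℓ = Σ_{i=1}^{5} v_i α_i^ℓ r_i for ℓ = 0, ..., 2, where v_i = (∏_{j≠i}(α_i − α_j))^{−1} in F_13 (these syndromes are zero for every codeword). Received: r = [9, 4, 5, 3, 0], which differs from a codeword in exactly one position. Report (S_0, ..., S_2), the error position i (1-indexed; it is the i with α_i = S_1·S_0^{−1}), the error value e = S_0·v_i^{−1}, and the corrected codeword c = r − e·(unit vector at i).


S = (4, 2, 1), error at position 1, error magnitude e = 1, c = [8, 4, 5, 3, 0].

Step 1: column multipliers v_i = (∏_{j≠i}(α_i − α_j))^{−1} mod 13.
  i = 1 (α = 7): (7−8)(7−11)(7−5)(7−9) = (−1)·(−4)·2·(−2) = −16 ≡ 10, so v_1 = 10^{−1} = 4 (mod 13).
  i = 2 (α = 8): (8−7)(8−11)(8−5)(8−9) = 1·(−3)·3·(−1) = 9 ≡ 9, so v_2 = 9^{−1} = 3 (mod 13).
  i = 3 (α = 11): (11−7)(11−8)(11−5)(11−9) = 4·3·6·2 = 144 ≡ 1, so v_3 = 1^{−1} = 1 (mod 13).
  i = 4 (α = 5): (5−7)(5−8)(5−11)(5−9) = (−2)·(−3)·(−6)·(−4) = 144 ≡ 1, so v_4 = 1^{−1} = 1 (mod 13).
  i = 5 (α = 9): (9−7)(9−8)(9−11)(9−5) = 2·1·(−2)·4 = −16 ≡ 10, so v_5 = 10^{−1} = 4 (mod 13).
  v = [4, 3, 1, 1, 4].
Step 2: syndromes of r = [9, 4, 5, 3, 0] (all sums mod 13).
  S_0 = Σ v_i r_i = 4·9 + 3·4 + 1·5 + 1·3 + 4·0 = 56 ≡ 4.
  S_1 = Σ v_i α_i r_i = 4·7·9 + 3·8·4 + 1·11·5 + 1·5·3 + 4·9·0 = 418 ≡ 2.
  α_i^2 mod 13 = [10, 12, 4, 12, 3].
  S_2 = Σ v_i α_i^2 r_i = 4·10·9 + 3·12·4 + 1·4·5 + 1·12·3 + 4·3·0 = 560 ≡ 1.
  S = (4, 2, 1) ≠ 0, so r is not a codeword (an error is present).
Step 3: locate the error. For a single error e at position i, S_ℓ = v_i·e·α_i^ℓ, so α_err = S_1/S_0.
  S_0^{−1} = 4^{−1} = 10 (mod 13), so α_err = 2·10 = 20 ≡ 7 = α_1. Error position i = 1.
  Consistency check: S_2/S_1 = 1·7 = 7 ≡ 7 = α_err ✓ (single-error assumption holds).
Step 4: error magnitude e = S_0/v_1 = S_0·∏_{j≠1}(α_1 − α_j) = 4·10 = 40 ≡ 1 (mod 13).
Step 5: correct position 1: c_1 = r_1 − e = 9 − 1 ≡ 8 (mod 13). Hence c = [8, 4, 5, 3, 0].
  Check: interpolating c through the α_i gives m(x) = 10 + 9·x (degree < 2) with m(α_i) = c_i for every i, so c is indeed a codeword.


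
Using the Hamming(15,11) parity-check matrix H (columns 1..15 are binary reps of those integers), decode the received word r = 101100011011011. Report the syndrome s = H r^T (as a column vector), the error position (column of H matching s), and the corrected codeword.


s = (0, 0, 0, 1)^T, error position = 1, corrected codeword c = 001100011011011

Compute s = H r^T mod 2 one row at a time:
  s_1 = 1 + 1 + 0 + 1 + 1 + 0 + 1 + 1 = 6 ≡ 0 (mod 2).
  s_2 = 1 + 0 + 0 + 0 + 1 + 0 + 1 + 1 = 4 ≡ 0 (mod 2).
  s_3 = 0 + 1 + 0 + 0 + 0 + 1 + 1 + 1 = 4 ≡ 0 (mod 2).
  s_4 = 1 + 1 + 0 + 0 + 1 + 1 + 0 + 1 = 5 ≡ 1 (mod 2).
s = (0, 0, 0, 1)^T — this equals column 1 of H (binary 0001), so error is at position 1.
Correct: flip bit 1 of r = 101100011011011 to get c = 001100011011011.


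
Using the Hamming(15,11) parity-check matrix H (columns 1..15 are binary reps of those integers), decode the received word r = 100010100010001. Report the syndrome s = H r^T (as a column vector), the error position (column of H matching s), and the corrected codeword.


s = (0, 1, 1, 1)^T, error position = 7, corrected codeword c = 100010000010001

Compute s = H r^T mod 2 one row at a time:
  s_1 = 0 + 0 + 0 + 1 + 0 + 0 + 0 + 1 = 2 ≡ 0 (mod 2).
  s_2 = 0 + 1 + 0 + 1 + 0 + 0 + 0 + 1 = 3 ≡ 1 (mod 2).
  s_3 = 0 + 0 + 0 + 1 + 0 + 1 + 0 + 1 = 3 ≡ 1 (mod 2).
  s_4 = 1 + 0 + 1 + 1 + 0 + 1 + 0 + 1 = 5 ≡ 1 (mod 2).
s = (0, 1, 1, 1)^T — this equals column 7 of H (binary 0111), so error is at position 7.
Correct: flip bit 7 of r = 100010100010001 to get c = 100010000010001.


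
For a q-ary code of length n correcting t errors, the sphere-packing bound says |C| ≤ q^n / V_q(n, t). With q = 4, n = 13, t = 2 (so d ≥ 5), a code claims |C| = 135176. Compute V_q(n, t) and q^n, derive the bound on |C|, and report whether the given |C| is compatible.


V_q(n, t) = 742, q^n = 67108864, Hamming bound = 90443, |C| = 135176 > bound (violated).

Step 1: Compute V_q(n, t) = Σ_{j=0}^2 C(n, j) (q−1)^j.
  j = 0: C(13,0)·(3)^0 = 1·1 = 1.
  j = 1: C(13,1)·(3)^1 = 13·3 = 39.
  j = 2: C(13,2)·(3)^2 = 78·9 = 702.
  V_q(n, t) = 1 + 39 + 702 = 742.
Step 2: q^n = 4^13 = 67108864.
Step 3: Hamming bound ⌊q^n / V_q(n,t)⌋ = ⌊67108864/742⌋ = 90443.
Step 4: Compare |C| = 135176 to 90443: violated.
The claimed |C| lies above the Hamming bound, so no 4-ary code of length 13 with d ≥ 5 can have 135176 codewords.


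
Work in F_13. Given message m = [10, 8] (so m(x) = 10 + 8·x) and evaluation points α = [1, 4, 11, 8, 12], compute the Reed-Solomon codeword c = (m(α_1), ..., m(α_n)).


c = [5, 3, 7, 9, 2]

Message polynomial: m(x) = 10 + 8·x (mod 13).
For each evaluation point α_i, compute m(α_i) mod 13:
  α_1 = 1: Horner steps 8 → 5, so m(1) = 5.
  α_2 = 4: Horner steps 8 → 3, so m(4) = 3.
  α_3 = 11: Horner steps 8 → 7, so m(11) = 7.
  α_4 = 8: Horner steps 8 → 9, so m(8) = 9.
  α_5 = 12: Horner steps 8 → 2, so m(12) = 2.
Codeword c = [5, 3, 7, 9, 2] ∈ F_13^5.


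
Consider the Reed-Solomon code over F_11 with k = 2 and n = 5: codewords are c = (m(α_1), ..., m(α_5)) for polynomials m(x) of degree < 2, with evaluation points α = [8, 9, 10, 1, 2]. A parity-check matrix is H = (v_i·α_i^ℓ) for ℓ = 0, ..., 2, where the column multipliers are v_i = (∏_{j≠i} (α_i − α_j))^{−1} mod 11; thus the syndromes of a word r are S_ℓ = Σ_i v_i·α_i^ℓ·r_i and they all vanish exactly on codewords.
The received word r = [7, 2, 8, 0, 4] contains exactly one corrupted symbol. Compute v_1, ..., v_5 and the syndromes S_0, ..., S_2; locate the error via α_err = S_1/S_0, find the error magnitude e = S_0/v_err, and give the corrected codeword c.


S = (10, 10, 10), error at position 4, error magnitude e = 2, c = [7, 2, 8, 9, 4].

Step 1: column multipliers v_i = (∏_{j≠i}(α_i − α_j))^{−1} mod 11.
  i = 1 (α = 8): (8−9)(8−10)(8−1)(8−2) = (−1)·(−2)·7·6 = 84 ≡ 7, so v_1 = 7^{−1} = 8 (mod 11).
  i = 2 (α = 9): (9−8)(9−10)(9−1)(9−2) = 1·(−1)·8·7 = −56 ≡ 10, so v_2 = 10^{−1} = 10 (mod 11).
  i = 3 (α = 10): (10−8)(10−9)(10−1)(10−2) = 2·1·9·8 = 144 ≡ 1, so v_3 = 1^{−1} = 1 (mod 11).
  i = 4 (α = 1): (1−8)(1−9)(1−10)(1−2) = (−7)·(−8)·(−9)·(−1) = 504 ≡ 9, so v_4 = 9^{−1} = 5 (mod 11).
  i = 5 (α = 2): (2−8)(2−9)(2−10)(2−1) = (−6)·(−7)·(−8)·1 = −336 ≡ 5, so v_5 = 5^{−1} = 9 (mod 11).
  v = [8, 10, 1, 5, 9].
Step 2: syndromes of r = [7, 2, 8, 0, 4] (all sums mod 11).
  S_0 = Σ v_i r_i = 8·7 + 10·2 + 1·8 + 5·0 + 9·4 = 120 ≡ 10.
  S_1 = Σ v_i α_i r_i = 8·8·7 + 10·9·2 + 1·10·8 + 5·1·0 + 9·2·4 = 780 ≡ 10.
  α_i^2 mod 11 = [9, 4, 1, 1, 4].
  S_2 = Σ v_i α_i^2 r_i = 8·9·7 + 10·4·2 + 1·1·8 + 5·1·0 + 9·4·4 = 736 ≡ 10.
  S = (10, 10, 10) ≠ 0, so r is not a codeword (an error is present).
Step 3: locate the error. For a single error e at position i, S_ℓ = v_i·e·α_i^ℓ, so α_err = S_1/S_0.
  S_0^{−1} = 10^{−1} = 10 (mod 11), so α_err = 10·10 = 100 ≡ 1 = α_4. Error position i = 4.
  Consistency check: S_2/S_1 = 10·10 = 100 ≡ 1 = α_err ✓ (single-error assumption holds).
Step 4: error magnitude e = S_0/v_4 = S_0·∏_{j≠4}(α_4 − α_j) = 10·9 = 90 ≡ 2 (mod 11).
Step 5: correct position 4: c_4 = r_4 − e = 0 − 2 ≡ 9 (mod 11). Hence c = [7, 2, 8, 9, 4].
  Check: interpolating c through the α_i gives m(x) = 3 + 6·x (degree < 2) with m(α_i) = c_i for every i, so c is indeed a codeword.


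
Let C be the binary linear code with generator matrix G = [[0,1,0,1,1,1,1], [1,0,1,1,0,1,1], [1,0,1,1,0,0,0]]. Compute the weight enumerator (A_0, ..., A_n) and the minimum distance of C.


Weight distribution: A_0 = 1, A_2 = 1, A_3 = 2, A_4 = 1, A_5 = 2, A_6 = 1. Minimum distance d = 2.

Enumerate all 2^3 = 8 messages m ∈ F_2^3.
For each, compute codeword c = mG in F_2^7, then tally its weight.
  m = 000 → c = 0000000, weight = 0.
  m = 100 → c = 0101111, weight = 5.
  m = 010 → c = 1011011, weight = 5.
  m = 110 → c = 1110100, weight = 4.
  m = 001 → c = 1011000, weight = 3.
  m = 101 → c = 1110111, weight = 6.
  m = 011 → c = 0000011, weight = 2.
  m = 111 → c = 0101100, weight = 3.
Tally weights:
  weight 0: 1 codewords.
  weight 2: 1 codewords.
  weight 3: 2 codewords.
  weight 4: 1 codewords.
  weight 5: 2 codewords.
  weight 6: 1 codewords.
Minimum distance d = smallest w > 0 with A_w > 0 = 2.
Sanity: Σ A_w = 8 = 2^3 = 8 ✓.


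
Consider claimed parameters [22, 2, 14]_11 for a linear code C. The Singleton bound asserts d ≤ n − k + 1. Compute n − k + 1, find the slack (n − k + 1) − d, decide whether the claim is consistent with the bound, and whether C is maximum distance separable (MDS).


Singleton RHS = n − k + 1 = 21, slack = 7, bound satisfied, not MDS.

Singleton bound: d ≤ n − k + 1.
Here n = 22, k = 2, so n − k + 1 = 21.
Given d = 14, check d ≤ 21: YES.
Slack = (n − k + 1) − d = 7.
The code is NOT MDS (slack = 7 > 0).
Description: the claimed parameters are [22, 2, 14]_11; such a code would be non-MDS.


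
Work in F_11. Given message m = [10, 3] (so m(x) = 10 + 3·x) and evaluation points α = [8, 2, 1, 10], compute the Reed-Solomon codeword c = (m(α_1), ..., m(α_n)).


c = [1, 5, 2, 7]

Message polynomial: m(x) = 10 + 3·x (mod 11).
For each evaluation point α_i, compute m(α_i) mod 11:
  α_1 = 8: Horner steps 3 → 1, so m(8) = 1.
  α_2 = 2: Horner steps 3 → 5, so m(2) = 5.
  α_3 = 1: Horner steps 3 → 2, so m(1) = 2.
  α_4 = 10: Horner steps 3 → 7, so m(10) = 7.
Codeword c = [1, 5, 2, 7] ∈ F_11^4.


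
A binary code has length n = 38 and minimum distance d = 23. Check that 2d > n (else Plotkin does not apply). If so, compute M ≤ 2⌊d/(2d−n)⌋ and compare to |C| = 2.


Plotkin bound M ≤ 4; given |C| = 2 ≤ bound (satisfied).

Check applicability: 2d = 46, n = 38.
2d − n = 8 > 0, so Plotkin applies.
Compute d/(2d−n) = 23/8 ≈ 2.8750.
⌊d/(2d−n)⌋ = 2.
Plotkin bound: M ≤ 2·2 = 4.
Given |C| = 2, check: satisfied.
This |C| is below the Plotkin bound.


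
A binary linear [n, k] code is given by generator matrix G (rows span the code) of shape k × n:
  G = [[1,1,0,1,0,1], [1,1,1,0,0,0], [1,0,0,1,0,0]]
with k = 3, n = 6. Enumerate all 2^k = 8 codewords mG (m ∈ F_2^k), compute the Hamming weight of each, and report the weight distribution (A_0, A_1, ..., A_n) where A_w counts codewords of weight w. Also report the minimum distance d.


Weight distribution: A_0 = 1, A_2 = 2, A_3 = 4, A_4 = 1. Minimum distance d = 2.

Enumerate all 2^3 = 8 messages m ∈ F_2^3.
For each, compute codeword c = mG in F_2^6, then tally its weight.
  m = 000 → c = 000000, weight = 0.
  m = 100 → c = 110101, weight = 4.
  m = 010 → c = 111000, weight = 3.
  m = 110 → c = 001101, weight = 3.
  m = 001 → c = 100100, weight = 2.
  m = 101 → c = 010001, weight = 2.
  m = 011 → c = 011100, weight = 3.
  m = 111 → c = 101001, weight = 3.
Tally weights:
  weight 0: 1 codewords.
  weight 2: 2 codewords.
  weight 3: 4 codewords.
  weight 4: 1 codewords.
Minimum distance d = smallest w > 0 with A_w > 0 = 2.
Sanity: Σ A_w = 8 = 2^3 = 8 ✓.


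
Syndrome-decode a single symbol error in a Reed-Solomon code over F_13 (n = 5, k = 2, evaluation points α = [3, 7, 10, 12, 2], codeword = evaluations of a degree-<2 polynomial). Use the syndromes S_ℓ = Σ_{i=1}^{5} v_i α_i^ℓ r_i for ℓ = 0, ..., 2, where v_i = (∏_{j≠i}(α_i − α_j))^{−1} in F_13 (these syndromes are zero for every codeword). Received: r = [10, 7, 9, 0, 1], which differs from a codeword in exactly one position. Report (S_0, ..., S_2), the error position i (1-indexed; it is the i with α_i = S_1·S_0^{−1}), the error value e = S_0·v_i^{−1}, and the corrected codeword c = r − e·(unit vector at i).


S = (7, 5, 11), error at position 3, error magnitude e = 1, c = [10, 7, 8, 0, 1].

Step 1: column multipliers v_i = (∏_{j≠i}(α_i − α_j))^{−1} mod 13.
  i = 1 (α = 3): (3−7)(3−10)(3−12)(3−2) = (−4)·(−7)·(−9)·1 = −252 ≡ 8, so v_1 = 8^{−1} = 5 (mod 13).
  i = 2 (α = 7): (7−3)(7−10)(7−12)(7−2) = 4·(−3)·(−5)·5 = 300 ≡ 1, so v_2 = 1^{−1} = 1 (mod 13).
  i = 3 (α = 10): (10−3)(10−7)(10−12)(10−2) = 7·3·(−2)·8 = −336 ≡ 2, so v_3 = 2^{−1} = 7 (mod 13).
  i = 4 (α = 12): (12−3)(12−7)(12−10)(12−2) = 9·5·2·10 = 900 ≡ 3, so v_4 = 3^{−1} = 9 (mod 13).
  i = 5 (α = 2): (2−3)(2−7)(2−10)(2−12) = (−1)·(−5)·(−8)·(−10) = 400 ≡ 10, so v_5 = 10^{−1} = 4 (mod 13).
  v = [5, 1, 7, 9, 4].
Step 2: syndromes of r = [10, 7, 9, 0, 1] (all sums mod 13).
  S_0 = Σ v_i r_i = 5·10 + 1·7 + 7·9 + 9·0 + 4·1 = 124 ≡ 7.
  S_1 = Σ v_i α_i r_i = 5·3·10 + 1·7·7 + 7·10·9 + 9·12·0 + 4·2·1 = 837 ≡ 5.
  α_i^2 mod 13 = [9, 10, 9, 1, 4].
  S_2 = Σ v_i α_i^2 r_i = 5·9·10 + 1·10·7 + 7·9·9 + 9·1·0 + 4·4·1 = 1103 ≡ 11.
  S = (7, 5, 11) ≠ 0, so r is not a codeword (an error is present).
Step 3: locate the error. For a single error e at position i, S_ℓ = v_i·e·α_i^ℓ, so α_err = S_1/S_0.
  S_0^{−1} = 7^{−1} = 2 (mod 13), so α_err = 5·2 = 10 ≡ 10 = α_3. Error position i = 3.
  Consistency check: S_2/S_1 = 11·8 = 88 ≡ 10 = α_err ✓ (single-error assumption holds).
Step 4: error magnitude e = S_0/v_3 = S_0·∏_{j≠3}(α_3 − α_j) = 7·2 = 14 ≡ 1 (mod 13).
Step 5: correct position 3: c_3 = r_3 − e = 9 − 1 ≡ 8 (mod 13). Hence c = [10, 7, 8, 0, 1].
  Check: interpolating c through the α_i gives m(x) = 9 + 9·x (degree < 2) with m(α_i) = c_i for every i, so c is indeed a codeword.


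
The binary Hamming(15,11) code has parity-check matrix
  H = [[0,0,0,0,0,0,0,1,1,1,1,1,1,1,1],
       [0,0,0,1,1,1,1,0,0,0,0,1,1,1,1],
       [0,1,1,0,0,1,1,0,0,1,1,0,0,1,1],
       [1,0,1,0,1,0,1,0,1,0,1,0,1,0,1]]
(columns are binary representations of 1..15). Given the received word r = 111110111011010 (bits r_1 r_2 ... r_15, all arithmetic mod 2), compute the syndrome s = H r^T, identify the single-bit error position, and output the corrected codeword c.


s = (1, 1, 1, 0)^T, error position = 14, corrected codeword c = 111110111011000

Compute s = H r^T mod 2 one row at a time:
  s_1 = 1 + 1 + 0 + 1 + 1 + 0 + 1 + 0 = 5 ≡ 1 (mod 2).
  s_2 = 1 + 1 + 0 + 1 + 1 + 0 + 1 + 0 = 5 ≡ 1 (mod 2).
  s_3 = 1 + 1 + 0 + 1 + 0 + 1 + 1 + 0 = 5 ≡ 1 (mod 2).
  s_4 = 1 + 1 + 1 + 1 + 1 + 1 + 0 + 0 = 6 ≡ 0 (mod 2).
s = (1, 1, 1, 0)^T — this equals column 14 of H (binary 1110), so error is at position 14.
Correct: flip bit 14 of r = 111110111011010 to get c = 111110111011000.


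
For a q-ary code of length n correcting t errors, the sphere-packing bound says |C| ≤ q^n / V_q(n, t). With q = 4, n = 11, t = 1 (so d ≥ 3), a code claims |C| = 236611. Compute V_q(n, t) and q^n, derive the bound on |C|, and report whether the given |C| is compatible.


V_q(n, t) = 34, q^n = 4194304, Hamming bound = 123361, |C| = 236611 > bound (violated).

Step 1: Compute V_q(n, t) = Σ_{j=0}^1 C(n, j) (q−1)^j.
  j = 0: C(11,0)·(3)^0 = 1·1 = 1.
  j = 1: C(11,1)·(3)^1 = 11·3 = 33.
  V_q(n, t) = 1 + 33 = 34.
Step 2: q^n = 4^11 = 4194304.
Step 3: Hamming bound ⌊q^n / V_q(n,t)⌋ = ⌊4194304/34⌋ = 123361.
Step 4: Compare |C| = 236611 to 123361: violated.
The claimed |C| lies above the Hamming bound, so no 4-ary code of length 11 with d ≥ 3 can have 236611 codewords.


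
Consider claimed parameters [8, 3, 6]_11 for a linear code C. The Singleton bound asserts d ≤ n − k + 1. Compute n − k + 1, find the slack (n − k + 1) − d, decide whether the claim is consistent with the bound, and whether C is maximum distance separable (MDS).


Singleton RHS = n − k + 1 = 6, slack = 0, bound satisfied, MDS.

Singleton bound: d ≤ n − k + 1.
Here n = 8, k = 3, so n − k + 1 = 6.
Given d = 6, check d ≤ 6: YES.
Slack = (n − k + 1) − d = 0.
The code is MDS (slack = 0).
Description: the claimed parameters are [8, 3, 6]_11; such a code would be MDS (meets Singleton bound).


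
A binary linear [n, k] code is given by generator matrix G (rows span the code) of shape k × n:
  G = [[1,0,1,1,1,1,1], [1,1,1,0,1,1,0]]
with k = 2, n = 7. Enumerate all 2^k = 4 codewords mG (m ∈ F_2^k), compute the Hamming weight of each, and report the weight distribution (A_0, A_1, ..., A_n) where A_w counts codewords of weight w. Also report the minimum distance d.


Weight distribution: A_0 = 1, A_3 = 1, A_5 = 1, A_6 = 1. Minimum distance d = 3.

Enumerate all 2^2 = 4 messages m ∈ F_2^2.
For each, compute codeword c = mG in F_2^7, then tally its weight.
  m = 00 → c = 0000000, weight = 0.
  m = 10 → c = 1011111, weight = 6.
  m = 01 → c = 1110110, weight = 5.
  m = 11 → c = 0101001, weight = 3.
Tally weights:
  weight 0: 1 codewords.
  weight 3: 1 codewords.
  weight 5: 1 codewords.
  weight 6: 1 codewords.
Minimum distance d = smallest w > 0 with A_w > 0 = 3.
Sanity: Σ A_w = 4 = 2^2 = 4 ✓.


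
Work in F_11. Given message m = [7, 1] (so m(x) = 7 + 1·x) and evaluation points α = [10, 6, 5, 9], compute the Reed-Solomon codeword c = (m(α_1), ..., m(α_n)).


c = [6, 2, 1, 5]

Message polynomial: m(x) = 7 + 1·x (mod 11).
For each evaluation point α_i, compute m(α_i) mod 11:
  α_1 = 10: Horner steps 1 → 6, so m(10) = 6.
  α_2 = 6: Horner steps 1 → 2, so m(6) = 2.
  α_3 = 5: Horner steps 1 → 1, so m(5) = 1.
  α_4 = 9: Horner steps 1 → 5, so m(9) = 5.
Codeword c = [6, 2, 1, 5] ∈ F_11^4.


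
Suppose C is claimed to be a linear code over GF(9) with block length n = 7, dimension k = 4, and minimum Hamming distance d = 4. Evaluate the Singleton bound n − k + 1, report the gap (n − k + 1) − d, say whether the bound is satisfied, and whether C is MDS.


Singleton RHS = n − k + 1 = 4, slack = 0, bound satisfied, MDS.

Singleton bound: d ≤ n − k + 1.
Here n = 7, k = 4, so n − k + 1 = 4.
Given d = 4, check d ≤ 4: YES.
Slack = (n − k + 1) − d = 0.
The code is MDS (slack = 0).
Description: the claimed parameters are [7, 4, 4]_9; such a code would be MDS (meets Singleton bound).


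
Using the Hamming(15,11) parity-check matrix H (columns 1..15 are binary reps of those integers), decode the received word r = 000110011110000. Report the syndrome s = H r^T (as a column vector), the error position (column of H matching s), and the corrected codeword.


s = (0, 0, 0, 1)^T, error position = 1, corrected codeword c = 100110011110000

Compute s = H r^T mod 2 one row at a time:
  s_1 = 1 + 1 + 1 + 1 + 0 + 0 + 0 + 0 = 4 ≡ 0 (mod 2).
  s_2 = 1 + 1 + 0 + 0 + 0 + 0 + 0 + 0 = 2 ≡ 0 (mod 2).
  s_3 = 0 + 0 + 0 + 0 + 1 + 1 + 0 + 0 = 2 ≡ 0 (mod 2).
  s_4 = 0 + 0 + 1 + 0 + 1 + 1 + 0 + 0 = 3 ≡ 1 (mod 2).
s = (0, 0, 0, 1)^T — this equals column 1 of H (binary 0001), so error is at position 1.
Correct: flip bit 1 of r = 000110011110000 to get c = 100110011110000.


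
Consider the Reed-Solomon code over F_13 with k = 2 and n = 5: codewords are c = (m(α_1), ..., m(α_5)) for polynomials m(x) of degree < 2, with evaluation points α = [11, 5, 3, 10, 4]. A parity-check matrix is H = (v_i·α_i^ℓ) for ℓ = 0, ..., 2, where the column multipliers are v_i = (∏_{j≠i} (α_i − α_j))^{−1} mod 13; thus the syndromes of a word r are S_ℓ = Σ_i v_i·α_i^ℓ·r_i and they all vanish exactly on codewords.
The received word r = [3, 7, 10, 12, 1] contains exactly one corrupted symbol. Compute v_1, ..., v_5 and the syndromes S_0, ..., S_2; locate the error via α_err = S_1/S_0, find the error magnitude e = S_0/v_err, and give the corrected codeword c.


S = (10, 11, 3), error at position 2, error magnitude e = 2, c = [3, 5, 10, 12, 1].

Step 1: column multipliers v_i = (∏_{j≠i}(α_i − α_j))^{−1} mod 13.
  i = 1 (α = 11): (11−5)(11−3)(11−10)(11−4) = 6·8·1·7 = 336 ≡ 11, so v_1 = 11^{−1} = 6 (mod 13).
  i = 2 (α = 5): (5−11)(5−3)(5−10)(5−4) = (−6)·2·(−5)·1 = 60 ≡ 8, so v_2 = 8^{−1} = 5 (mod 13).
  i = 3 (α = 3): (3−11)(3−5)(3−10)(3−4) = (−8)·(−2)·(−7)·(−1) = 112 ≡ 8, so v_3 = 8^{−1} = 5 (mod 13).
  i = 4 (α = 10): (10−11)(10−5)(10−3)(10−4) = (−1)·5·7·6 = −210 ≡ 11, so v_4 = 11^{−1} = 6 (mod 13).
  i = 5 (α = 4): (4−11)(4−5)(4−3)(4−10) = (−7)·(−1)·1·(−6) = −42 ≡ 10, so v_5 = 10^{−1} = 4 (mod 13).
  v = [6, 5, 5, 6, 4].
Step 2: syndromes of r = [3, 7, 10, 12, 1] (all sums mod 13).
  S_0 = Σ v_i r_i = 6·3 + 5·7 + 5·10 + 6·12 + 4·1 = 179 ≡ 10.
  S_1 = Σ v_i α_i r_i = 6·11·3 + 5·5·7 + 5·3·10 + 6·10·12 + 4·4·1 = 1259 ≡ 11.
  α_i^2 mod 13 = [4, 12, 9, 9, 3].
  S_2 = Σ v_i α_i^2 r_i = 6·4·3 + 5·12·7 + 5·9·10 + 6·9·12 + 4·3·1 = 1602 ≡ 3.
  S = (10, 11, 3) ≠ 0, so r is not a codeword (an error is present).
Step 3: locate the error. For a single error e at position i, S_ℓ = v_i·e·α_i^ℓ, so α_err = S_1/S_0.
  S_0^{−1} = 10^{−1} = 4 (mod 13), so α_err = 11·4 = 44 ≡ 5 = α_2. Error position i = 2.
  Consistency check: S_2/S_1 = 3·6 = 18 ≡ 5 = α_err ✓ (single-error assumption holds).
Step 4: error magnitude e = S_0/v_2 = S_0·∏_{j≠2}(α_2 − α_j) = 10·8 = 80 ≡ 2 (mod 13).
Step 5: correct position 2: c_2 = r_2 − e = 7 − 2 ≡ 5 (mod 13). Hence c = [3, 5, 10, 12, 1].
  Check: interpolating c through the α_i gives m(x) = 11 + 4·x (degree < 2) with m(α_i) = c_i for every i, so c is indeed a codeword.
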